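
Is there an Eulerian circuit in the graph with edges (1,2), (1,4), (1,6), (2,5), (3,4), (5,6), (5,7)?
No (4 vertices have odd degree: {1, 3, 5, 7}; Eulerian circuit requires 0)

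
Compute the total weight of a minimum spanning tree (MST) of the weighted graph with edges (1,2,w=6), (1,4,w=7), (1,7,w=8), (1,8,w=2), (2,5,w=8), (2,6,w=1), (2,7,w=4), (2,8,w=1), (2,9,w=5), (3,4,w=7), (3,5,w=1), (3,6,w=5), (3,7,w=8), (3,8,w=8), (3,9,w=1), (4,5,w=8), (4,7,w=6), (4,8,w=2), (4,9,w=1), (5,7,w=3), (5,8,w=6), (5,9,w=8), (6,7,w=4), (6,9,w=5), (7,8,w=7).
12 (MST edges: (1,8,w=2), (2,6,w=1), (2,8,w=1), (3,5,w=1), (3,9,w=1), (4,8,w=2), (4,9,w=1), (5,7,w=3); sum of weights 2 + 1 + 1 + 1 + 1 + 2 + 1 + 3 = 12)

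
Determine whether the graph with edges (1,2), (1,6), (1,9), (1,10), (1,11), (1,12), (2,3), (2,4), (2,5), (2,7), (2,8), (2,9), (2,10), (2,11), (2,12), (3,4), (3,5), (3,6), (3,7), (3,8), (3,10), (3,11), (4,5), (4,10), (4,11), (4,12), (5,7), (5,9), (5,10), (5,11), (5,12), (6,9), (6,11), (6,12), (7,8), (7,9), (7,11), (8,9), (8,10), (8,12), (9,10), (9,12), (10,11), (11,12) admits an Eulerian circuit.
No (2 vertices have odd degree: {6, 11}; Eulerian circuit requires 0)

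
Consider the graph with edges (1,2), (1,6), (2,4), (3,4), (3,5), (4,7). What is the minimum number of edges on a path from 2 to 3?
2 (path: 2 -> 4 -> 3, 2 edges)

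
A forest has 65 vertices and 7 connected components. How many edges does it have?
58 (Each of the 7 component trees on V_i vertices has V_i - 1 edges; summing gives V - C = 65 - 7 = 58)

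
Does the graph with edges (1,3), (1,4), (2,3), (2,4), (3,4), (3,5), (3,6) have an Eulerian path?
No (4 vertices have odd degree: {3, 4, 5, 6}; Eulerian path requires 0 or 2)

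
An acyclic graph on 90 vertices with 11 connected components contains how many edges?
79 (Each of the 11 component trees on V_i vertices has V_i - 1 edges; summing gives V - C = 90 - 11 = 79)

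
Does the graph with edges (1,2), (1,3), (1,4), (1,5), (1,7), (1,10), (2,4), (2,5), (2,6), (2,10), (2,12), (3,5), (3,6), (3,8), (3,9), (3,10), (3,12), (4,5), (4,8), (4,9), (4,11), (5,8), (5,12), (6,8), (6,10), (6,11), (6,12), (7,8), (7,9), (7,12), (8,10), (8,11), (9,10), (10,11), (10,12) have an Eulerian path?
Yes (the graph is connected and exactly 2 vertices have odd degree: {3, 8}; any Eulerian path must start and end at those)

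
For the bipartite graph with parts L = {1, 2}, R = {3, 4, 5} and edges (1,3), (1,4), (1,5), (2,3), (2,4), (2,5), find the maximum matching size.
2 (matching: (1,5), (2,4); upper bound min(|L|,|R|) = min(2,3) = 2)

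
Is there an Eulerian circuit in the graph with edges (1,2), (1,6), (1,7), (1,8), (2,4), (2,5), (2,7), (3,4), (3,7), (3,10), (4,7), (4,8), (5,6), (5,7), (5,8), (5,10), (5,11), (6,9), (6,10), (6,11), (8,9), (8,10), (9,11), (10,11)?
No (6 vertices have odd degree: {3, 6, 7, 8, 9, 10}; Eulerian circuit requires 0)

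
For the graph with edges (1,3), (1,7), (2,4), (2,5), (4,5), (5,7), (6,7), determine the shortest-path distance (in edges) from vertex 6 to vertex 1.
2 (path: 6 -> 7 -> 1, 2 edges)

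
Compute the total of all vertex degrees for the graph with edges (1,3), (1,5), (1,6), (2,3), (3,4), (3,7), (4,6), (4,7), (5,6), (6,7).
20 (handshake: sum of degrees = 2|E| = 2 x 10 = 20)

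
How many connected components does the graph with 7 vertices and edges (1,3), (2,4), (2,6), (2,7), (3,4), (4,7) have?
2 (components: {1, 2, 3, 4, 6, 7}, {5})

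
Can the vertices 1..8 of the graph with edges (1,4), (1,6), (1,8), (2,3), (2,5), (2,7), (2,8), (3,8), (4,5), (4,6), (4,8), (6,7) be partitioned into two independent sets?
No (odd cycle of length 3: 8 -> 1 -> 4 -> 8)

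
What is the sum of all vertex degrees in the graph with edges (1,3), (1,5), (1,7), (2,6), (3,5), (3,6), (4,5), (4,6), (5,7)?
18 (handshake: sum of degrees = 2|E| = 2 x 9 = 18)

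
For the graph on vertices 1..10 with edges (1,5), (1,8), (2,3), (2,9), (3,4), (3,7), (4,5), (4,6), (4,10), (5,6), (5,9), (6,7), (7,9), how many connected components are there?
1 (components: {1, 2, 3, 4, 5, 6, 7, 8, 9, 10})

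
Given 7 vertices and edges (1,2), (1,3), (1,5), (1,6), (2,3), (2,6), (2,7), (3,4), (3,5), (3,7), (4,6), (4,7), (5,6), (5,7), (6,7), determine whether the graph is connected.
Yes (BFS from 1 visits [1, 2, 3, 5, 6, 7, 4] — all 7 vertices reached)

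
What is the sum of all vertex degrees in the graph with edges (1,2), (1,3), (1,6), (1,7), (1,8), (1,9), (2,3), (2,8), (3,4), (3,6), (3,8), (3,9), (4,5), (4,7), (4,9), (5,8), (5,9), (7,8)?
36 (handshake: sum of degrees = 2|E| = 2 x 18 = 36)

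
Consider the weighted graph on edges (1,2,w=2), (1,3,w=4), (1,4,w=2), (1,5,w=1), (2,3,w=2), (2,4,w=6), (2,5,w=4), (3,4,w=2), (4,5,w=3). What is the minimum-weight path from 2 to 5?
3 (path: 2 -> 1 -> 5; weights 2 + 1 = 3)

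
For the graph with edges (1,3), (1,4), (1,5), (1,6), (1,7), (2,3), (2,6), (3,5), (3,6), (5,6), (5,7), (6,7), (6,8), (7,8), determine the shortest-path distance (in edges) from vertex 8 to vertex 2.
2 (path: 8 -> 6 -> 2, 2 edges)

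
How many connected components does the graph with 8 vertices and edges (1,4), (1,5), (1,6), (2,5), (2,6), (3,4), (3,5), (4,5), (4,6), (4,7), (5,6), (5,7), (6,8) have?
1 (components: {1, 2, 3, 4, 5, 6, 7, 8})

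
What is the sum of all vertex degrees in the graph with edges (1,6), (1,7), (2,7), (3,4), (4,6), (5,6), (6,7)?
14 (handshake: sum of degrees = 2|E| = 2 x 7 = 14)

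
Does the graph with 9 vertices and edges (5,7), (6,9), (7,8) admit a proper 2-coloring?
Yes. Partition: {1, 2, 3, 4, 5, 8, 9}, {6, 7}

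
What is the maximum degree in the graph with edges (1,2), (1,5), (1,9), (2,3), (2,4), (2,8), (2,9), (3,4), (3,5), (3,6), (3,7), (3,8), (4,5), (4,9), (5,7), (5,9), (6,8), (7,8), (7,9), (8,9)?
6 (attained at vertices 3, 9)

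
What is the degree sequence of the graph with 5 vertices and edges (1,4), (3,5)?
[1, 1, 1, 1, 0] (degrees: deg(1)=1, deg(2)=0, deg(3)=1, deg(4)=1, deg(5)=1)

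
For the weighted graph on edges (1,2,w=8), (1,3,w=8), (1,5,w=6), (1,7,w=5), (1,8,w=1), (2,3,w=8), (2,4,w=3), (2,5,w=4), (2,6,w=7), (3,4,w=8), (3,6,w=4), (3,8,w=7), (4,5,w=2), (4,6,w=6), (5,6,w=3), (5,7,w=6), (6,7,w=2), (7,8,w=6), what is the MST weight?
20 (MST edges: (1,7,w=5), (1,8,w=1), (2,4,w=3), (3,6,w=4), (4,5,w=2), (5,6,w=3), (6,7,w=2); sum of weights 5 + 1 + 3 + 4 + 2 + 3 + 2 = 20)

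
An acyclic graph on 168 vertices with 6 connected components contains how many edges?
162 (Each of the 6 component trees on V_i vertices has V_i - 1 edges; summing gives V - C = 168 - 6 = 162)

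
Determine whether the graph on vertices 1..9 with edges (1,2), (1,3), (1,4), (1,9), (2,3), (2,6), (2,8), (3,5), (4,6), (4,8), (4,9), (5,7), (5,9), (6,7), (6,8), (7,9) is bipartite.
No (odd cycle of length 3: 9 -> 1 -> 4 -> 9)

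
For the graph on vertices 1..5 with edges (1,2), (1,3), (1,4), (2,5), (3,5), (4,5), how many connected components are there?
1 (components: {1, 2, 3, 4, 5})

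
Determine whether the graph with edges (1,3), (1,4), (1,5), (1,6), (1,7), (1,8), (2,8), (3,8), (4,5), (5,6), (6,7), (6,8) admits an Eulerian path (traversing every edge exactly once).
Yes (the graph is connected and exactly 2 vertices have odd degree: {2, 5}; any Eulerian path must start and end at those)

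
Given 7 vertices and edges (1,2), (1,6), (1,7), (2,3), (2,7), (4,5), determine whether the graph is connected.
No, it has 2 components: {1, 2, 3, 6, 7}, {4, 5}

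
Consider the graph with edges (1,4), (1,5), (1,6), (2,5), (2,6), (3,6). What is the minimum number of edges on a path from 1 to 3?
2 (path: 1 -> 6 -> 3, 2 edges)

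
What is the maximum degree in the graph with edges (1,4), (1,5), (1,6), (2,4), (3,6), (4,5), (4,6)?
4 (attained at vertex 4)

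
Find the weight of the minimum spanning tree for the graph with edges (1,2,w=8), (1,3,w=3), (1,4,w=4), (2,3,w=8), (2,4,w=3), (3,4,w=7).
10 (MST edges: (1,3,w=3), (1,4,w=4), (2,4,w=3); sum of weights 3 + 4 + 3 = 10)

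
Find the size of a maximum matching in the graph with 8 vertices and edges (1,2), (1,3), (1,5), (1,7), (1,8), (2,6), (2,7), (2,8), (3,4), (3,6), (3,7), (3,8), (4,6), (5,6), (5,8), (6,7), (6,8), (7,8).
4 (matching: (1,7), (2,6), (3,4), (5,8); upper bound floor(n/2) = floor(8/2) = 4)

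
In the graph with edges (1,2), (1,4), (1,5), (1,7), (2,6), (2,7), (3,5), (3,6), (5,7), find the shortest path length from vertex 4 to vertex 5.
2 (path: 4 -> 1 -> 5, 2 edges)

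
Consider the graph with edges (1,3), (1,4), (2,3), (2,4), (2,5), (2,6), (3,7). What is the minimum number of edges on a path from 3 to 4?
2 (path: 3 -> 1 -> 4, 2 edges)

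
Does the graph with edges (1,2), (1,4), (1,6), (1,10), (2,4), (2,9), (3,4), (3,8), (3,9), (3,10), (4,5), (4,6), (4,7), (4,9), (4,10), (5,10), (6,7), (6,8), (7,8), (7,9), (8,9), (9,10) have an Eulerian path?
Yes (the graph is connected and exactly 2 vertices have odd degree: {2, 10}; any Eulerian path must start and end at those)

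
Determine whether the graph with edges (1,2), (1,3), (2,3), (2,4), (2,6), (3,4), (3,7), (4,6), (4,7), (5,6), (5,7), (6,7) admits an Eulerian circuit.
Yes (the graph is connected and all 7 vertices have even degree)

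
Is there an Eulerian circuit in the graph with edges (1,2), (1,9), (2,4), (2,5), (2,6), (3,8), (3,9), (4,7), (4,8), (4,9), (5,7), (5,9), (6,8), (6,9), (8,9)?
No (2 vertices have odd degree: {5, 6}; Eulerian circuit requires 0)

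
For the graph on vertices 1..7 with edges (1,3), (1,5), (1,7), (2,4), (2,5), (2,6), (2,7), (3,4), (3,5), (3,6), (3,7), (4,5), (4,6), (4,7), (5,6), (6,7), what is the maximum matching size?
3 (matching: (1,5), (3,4), (6,7); upper bound floor(n/2) = floor(7/2) = 3)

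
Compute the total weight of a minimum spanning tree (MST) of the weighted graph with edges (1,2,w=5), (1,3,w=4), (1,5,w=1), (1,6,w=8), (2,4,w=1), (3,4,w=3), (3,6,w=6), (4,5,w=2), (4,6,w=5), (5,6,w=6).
12 (MST edges: (1,5,w=1), (2,4,w=1), (3,4,w=3), (4,5,w=2), (4,6,w=5); sum of weights 1 + 1 + 3 + 2 + 5 = 12)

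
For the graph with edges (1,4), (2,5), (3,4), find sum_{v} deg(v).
6 (handshake: sum of degrees = 2|E| = 2 x 3 = 6)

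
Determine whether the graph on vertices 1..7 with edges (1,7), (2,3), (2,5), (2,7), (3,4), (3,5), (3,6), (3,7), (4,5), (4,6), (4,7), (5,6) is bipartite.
No (odd cycle of length 3: 4 -> 7 -> 3 -> 4)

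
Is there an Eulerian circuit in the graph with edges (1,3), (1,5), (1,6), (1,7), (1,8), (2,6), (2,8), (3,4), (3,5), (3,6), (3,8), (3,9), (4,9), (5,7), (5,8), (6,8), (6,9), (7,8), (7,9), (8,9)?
No (4 vertices have odd degree: {1, 6, 8, 9}; Eulerian circuit requires 0)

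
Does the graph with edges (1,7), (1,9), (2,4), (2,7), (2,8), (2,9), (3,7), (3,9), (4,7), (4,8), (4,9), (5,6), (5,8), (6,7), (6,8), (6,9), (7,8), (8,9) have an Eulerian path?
Yes — and in fact it has an Eulerian circuit (the graph is connected and all 9 vertices have even degree)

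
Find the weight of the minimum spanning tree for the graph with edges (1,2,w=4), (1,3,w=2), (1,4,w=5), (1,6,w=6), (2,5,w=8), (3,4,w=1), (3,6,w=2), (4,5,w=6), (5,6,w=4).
13 (MST edges: (1,2,w=4), (1,3,w=2), (3,4,w=1), (3,6,w=2), (5,6,w=4); sum of weights 4 + 2 + 1 + 2 + 4 = 13)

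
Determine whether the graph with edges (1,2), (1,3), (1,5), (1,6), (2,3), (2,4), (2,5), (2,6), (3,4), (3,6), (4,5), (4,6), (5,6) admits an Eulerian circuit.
No (2 vertices have odd degree: {2, 6}; Eulerian circuit requires 0)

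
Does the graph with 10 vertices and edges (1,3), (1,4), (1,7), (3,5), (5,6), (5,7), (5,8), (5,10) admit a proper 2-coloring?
Yes. Partition: {1, 2, 5, 9}, {3, 4, 6, 7, 8, 10}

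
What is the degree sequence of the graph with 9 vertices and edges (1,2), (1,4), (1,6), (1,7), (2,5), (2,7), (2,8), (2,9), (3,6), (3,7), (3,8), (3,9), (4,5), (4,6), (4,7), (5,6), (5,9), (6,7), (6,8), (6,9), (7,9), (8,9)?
[7, 6, 6, 5, 4, 4, 4, 4, 4] (degrees: deg(1)=4, deg(2)=5, deg(3)=4, deg(4)=4, deg(5)=4, deg(6)=7, deg(7)=6, deg(8)=4, deg(9)=6)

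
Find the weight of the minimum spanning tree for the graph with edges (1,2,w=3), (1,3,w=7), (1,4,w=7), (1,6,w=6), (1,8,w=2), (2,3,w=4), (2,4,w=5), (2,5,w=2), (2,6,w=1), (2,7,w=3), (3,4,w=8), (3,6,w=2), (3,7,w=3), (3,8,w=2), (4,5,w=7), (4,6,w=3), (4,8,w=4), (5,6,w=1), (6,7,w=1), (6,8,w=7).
12 (MST edges: (1,8,w=2), (2,6,w=1), (3,6,w=2), (3,8,w=2), (4,6,w=3), (5,6,w=1), (6,7,w=1); sum of weights 2 + 1 + 2 + 2 + 3 + 1 + 1 = 12)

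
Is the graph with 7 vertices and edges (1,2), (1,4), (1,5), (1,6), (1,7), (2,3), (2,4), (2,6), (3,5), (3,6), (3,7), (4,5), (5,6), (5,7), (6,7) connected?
Yes (BFS from 1 visits [1, 2, 4, 5, 6, 7, 3] — all 7 vertices reached)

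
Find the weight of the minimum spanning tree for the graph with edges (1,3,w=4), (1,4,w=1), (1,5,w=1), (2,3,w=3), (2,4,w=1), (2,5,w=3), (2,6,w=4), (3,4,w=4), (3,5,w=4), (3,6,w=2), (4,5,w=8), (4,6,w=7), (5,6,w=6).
8 (MST edges: (1,4,w=1), (1,5,w=1), (2,3,w=3), (2,4,w=1), (3,6,w=2); sum of weights 1 + 1 + 3 + 1 + 2 = 8)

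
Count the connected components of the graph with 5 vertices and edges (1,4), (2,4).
3 (components: {1, 2, 4}, {3}, {5})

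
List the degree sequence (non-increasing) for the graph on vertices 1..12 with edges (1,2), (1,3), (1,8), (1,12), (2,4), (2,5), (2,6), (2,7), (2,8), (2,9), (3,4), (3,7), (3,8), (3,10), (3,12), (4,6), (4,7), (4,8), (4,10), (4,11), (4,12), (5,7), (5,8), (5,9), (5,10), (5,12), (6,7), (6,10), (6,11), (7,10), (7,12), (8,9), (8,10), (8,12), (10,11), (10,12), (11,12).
[8, 8, 8, 8, 7, 7, 6, 6, 5, 4, 4, 3] (degrees: deg(1)=4, deg(2)=7, deg(3)=6, deg(4)=8, deg(5)=6, deg(6)=5, deg(7)=7, deg(8)=8, deg(9)=3, deg(10)=8, deg(11)=4, deg(12)=8)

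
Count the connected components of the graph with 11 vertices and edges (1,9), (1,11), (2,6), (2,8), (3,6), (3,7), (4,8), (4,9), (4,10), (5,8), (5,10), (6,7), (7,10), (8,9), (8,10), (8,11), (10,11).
1 (components: {1, 2, 3, 4, 5, 6, 7, 8, 9, 10, 11})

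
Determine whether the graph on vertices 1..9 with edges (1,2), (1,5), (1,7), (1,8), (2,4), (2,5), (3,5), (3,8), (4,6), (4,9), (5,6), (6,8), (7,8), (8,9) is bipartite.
No (odd cycle of length 3: 2 -> 1 -> 5 -> 2)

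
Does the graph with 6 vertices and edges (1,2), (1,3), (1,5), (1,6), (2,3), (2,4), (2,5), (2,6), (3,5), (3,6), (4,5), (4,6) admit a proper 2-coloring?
No (odd cycle of length 3: 6 -> 1 -> 3 -> 6)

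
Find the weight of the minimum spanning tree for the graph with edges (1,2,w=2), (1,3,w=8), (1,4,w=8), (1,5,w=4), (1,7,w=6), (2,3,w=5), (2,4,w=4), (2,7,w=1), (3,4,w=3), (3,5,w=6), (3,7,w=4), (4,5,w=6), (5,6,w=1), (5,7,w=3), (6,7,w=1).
12 (MST edges: (1,2,w=2), (2,4,w=4), (2,7,w=1), (3,4,w=3), (5,6,w=1), (6,7,w=1); sum of weights 2 + 4 + 1 + 3 + 1 + 1 = 12)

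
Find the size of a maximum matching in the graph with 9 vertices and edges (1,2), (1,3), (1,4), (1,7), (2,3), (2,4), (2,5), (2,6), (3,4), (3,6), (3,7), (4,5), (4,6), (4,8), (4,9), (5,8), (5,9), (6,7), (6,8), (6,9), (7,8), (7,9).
4 (matching: (1,7), (3,6), (4,9), (5,8); upper bound floor(n/2) = floor(9/2) = 4)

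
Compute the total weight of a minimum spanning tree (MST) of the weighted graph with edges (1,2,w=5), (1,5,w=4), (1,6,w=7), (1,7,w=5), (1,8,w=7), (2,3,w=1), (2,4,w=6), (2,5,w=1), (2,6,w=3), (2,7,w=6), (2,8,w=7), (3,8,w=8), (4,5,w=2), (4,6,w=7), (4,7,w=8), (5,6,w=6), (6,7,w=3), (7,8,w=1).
15 (MST edges: (1,5,w=4), (2,3,w=1), (2,5,w=1), (2,6,w=3), (4,5,w=2), (6,7,w=3), (7,8,w=1); sum of weights 4 + 1 + 1 + 3 + 2 + 3 + 1 = 15)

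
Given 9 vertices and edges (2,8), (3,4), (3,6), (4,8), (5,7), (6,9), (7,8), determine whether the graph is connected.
No, it has 2 components: {1}, {2, 3, 4, 5, 6, 7, 8, 9}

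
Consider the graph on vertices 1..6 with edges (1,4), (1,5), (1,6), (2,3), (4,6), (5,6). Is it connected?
No, it has 2 components: {1, 4, 5, 6}, {2, 3}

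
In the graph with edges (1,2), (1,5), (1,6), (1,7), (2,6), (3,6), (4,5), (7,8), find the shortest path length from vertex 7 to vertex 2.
2 (path: 7 -> 1 -> 2, 2 edges)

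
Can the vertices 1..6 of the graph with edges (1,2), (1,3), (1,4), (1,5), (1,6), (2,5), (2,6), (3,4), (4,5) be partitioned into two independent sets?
No (odd cycle of length 3: 3 -> 1 -> 4 -> 3)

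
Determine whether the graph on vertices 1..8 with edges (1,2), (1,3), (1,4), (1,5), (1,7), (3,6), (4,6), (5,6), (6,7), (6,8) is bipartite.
Yes. Partition: {1, 6}, {2, 3, 4, 5, 7, 8}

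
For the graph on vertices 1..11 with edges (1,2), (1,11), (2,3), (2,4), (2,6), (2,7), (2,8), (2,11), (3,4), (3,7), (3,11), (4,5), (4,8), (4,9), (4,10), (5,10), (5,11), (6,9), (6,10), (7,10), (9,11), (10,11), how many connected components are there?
1 (components: {1, 2, 3, 4, 5, 6, 7, 8, 9, 10, 11})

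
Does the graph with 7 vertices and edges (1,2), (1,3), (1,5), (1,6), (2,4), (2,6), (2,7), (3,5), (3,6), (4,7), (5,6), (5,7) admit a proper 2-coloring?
No (odd cycle of length 3: 5 -> 1 -> 6 -> 5)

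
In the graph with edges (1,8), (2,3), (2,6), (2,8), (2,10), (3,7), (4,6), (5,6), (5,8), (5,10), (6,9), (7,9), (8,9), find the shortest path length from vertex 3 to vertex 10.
2 (path: 3 -> 2 -> 10, 2 edges)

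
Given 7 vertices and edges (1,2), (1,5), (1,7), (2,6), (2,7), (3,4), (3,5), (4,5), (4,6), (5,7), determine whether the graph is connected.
Yes (BFS from 1 visits [1, 2, 5, 7, 6, 3, 4] — all 7 vertices reached)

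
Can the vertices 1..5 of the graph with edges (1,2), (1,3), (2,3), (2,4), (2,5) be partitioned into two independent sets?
No (odd cycle of length 3: 2 -> 1 -> 3 -> 2)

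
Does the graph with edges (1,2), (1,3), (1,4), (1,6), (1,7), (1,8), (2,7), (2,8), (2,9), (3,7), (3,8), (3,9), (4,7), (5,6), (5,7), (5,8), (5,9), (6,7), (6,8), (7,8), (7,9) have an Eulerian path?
Yes — and in fact it has an Eulerian circuit (the graph is connected and all 9 vertices have even degree)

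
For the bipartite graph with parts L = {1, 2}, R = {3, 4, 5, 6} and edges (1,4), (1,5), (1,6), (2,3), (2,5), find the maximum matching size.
2 (matching: (1,6), (2,5); upper bound min(|L|,|R|) = min(2,4) = 2)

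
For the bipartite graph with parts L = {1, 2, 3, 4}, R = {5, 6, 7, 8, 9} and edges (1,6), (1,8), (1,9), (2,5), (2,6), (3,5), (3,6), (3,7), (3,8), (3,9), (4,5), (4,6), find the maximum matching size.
4 (matching: (1,9), (2,6), (3,8), (4,5); upper bound min(|L|,|R|) = min(4,5) = 4)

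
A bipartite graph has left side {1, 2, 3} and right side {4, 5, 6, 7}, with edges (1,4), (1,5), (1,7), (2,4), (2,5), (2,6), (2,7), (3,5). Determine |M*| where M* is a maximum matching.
3 (matching: (1,7), (2,6), (3,5); upper bound min(|L|,|R|) = min(3,4) = 3)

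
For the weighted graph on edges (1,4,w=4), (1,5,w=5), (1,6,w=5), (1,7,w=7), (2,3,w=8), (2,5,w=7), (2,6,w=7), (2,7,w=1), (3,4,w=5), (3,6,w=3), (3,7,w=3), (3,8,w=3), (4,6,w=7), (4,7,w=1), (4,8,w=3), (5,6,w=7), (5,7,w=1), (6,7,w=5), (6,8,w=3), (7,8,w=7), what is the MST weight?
16 (MST edges: (1,4,w=4), (2,7,w=1), (3,6,w=3), (3,7,w=3), (3,8,w=3), (4,7,w=1), (5,7,w=1); sum of weights 4 + 1 + 3 + 3 + 3 + 1 + 1 = 16)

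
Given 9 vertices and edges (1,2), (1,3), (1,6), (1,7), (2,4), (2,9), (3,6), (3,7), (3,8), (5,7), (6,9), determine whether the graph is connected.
Yes (BFS from 1 visits [1, 2, 3, 6, 7, 4, 9, 8, 5] — all 9 vertices reached)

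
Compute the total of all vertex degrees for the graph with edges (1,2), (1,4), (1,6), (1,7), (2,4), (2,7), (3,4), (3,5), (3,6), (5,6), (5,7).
22 (handshake: sum of degrees = 2|E| = 2 x 11 = 22)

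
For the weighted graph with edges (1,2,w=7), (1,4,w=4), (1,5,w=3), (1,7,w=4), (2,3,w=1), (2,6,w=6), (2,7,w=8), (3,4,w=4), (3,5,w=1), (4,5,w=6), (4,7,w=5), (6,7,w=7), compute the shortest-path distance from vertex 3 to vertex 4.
4 (path: 3 -> 4; weights 4 = 4)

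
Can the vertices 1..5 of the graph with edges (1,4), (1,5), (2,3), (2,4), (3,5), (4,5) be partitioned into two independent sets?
No (odd cycle of length 3: 4 -> 1 -> 5 -> 4)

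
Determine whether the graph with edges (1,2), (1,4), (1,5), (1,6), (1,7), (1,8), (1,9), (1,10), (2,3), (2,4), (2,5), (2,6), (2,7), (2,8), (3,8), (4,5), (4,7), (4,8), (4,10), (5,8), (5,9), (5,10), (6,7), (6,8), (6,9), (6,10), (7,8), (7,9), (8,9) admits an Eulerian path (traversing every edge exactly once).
Yes (the graph is connected and exactly 2 vertices have odd degree: {2, 9}; any Eulerian path must start and end at those)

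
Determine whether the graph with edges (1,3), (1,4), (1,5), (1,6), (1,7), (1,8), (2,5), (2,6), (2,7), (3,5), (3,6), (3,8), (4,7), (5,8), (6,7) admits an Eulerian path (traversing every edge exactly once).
Yes (the graph is connected and exactly 2 vertices have odd degree: {2, 8}; any Eulerian path must start and end at those)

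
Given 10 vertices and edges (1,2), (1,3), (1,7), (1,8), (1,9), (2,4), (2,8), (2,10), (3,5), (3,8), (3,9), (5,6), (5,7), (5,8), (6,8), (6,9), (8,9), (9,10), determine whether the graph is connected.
Yes (BFS from 1 visits [1, 2, 3, 7, 8, 9, 4, 10, 5, 6] — all 10 vertices reached)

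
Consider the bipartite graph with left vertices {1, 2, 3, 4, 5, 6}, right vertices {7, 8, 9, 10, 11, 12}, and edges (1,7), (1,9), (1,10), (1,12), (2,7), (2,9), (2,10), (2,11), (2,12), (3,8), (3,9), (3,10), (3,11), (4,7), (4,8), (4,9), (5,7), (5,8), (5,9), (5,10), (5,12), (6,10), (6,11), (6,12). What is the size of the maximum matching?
6 (matching: (1,12), (2,11), (3,8), (4,9), (5,7), (6,10); upper bound min(|L|,|R|) = min(6,6) = 6)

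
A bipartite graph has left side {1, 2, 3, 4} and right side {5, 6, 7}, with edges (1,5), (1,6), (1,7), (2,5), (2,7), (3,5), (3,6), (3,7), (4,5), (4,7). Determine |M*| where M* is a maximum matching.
3 (matching: (1,7), (2,5), (3,6); upper bound min(|L|,|R|) = min(4,3) = 3)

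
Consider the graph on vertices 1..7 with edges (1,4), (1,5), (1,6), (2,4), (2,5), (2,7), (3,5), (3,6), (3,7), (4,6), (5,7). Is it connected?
Yes (BFS from 1 visits [1, 4, 5, 6, 2, 3, 7] — all 7 vertices reached)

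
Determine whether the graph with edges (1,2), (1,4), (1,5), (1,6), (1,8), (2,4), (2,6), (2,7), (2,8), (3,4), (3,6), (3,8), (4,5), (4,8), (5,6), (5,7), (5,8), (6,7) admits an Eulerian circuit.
No (8 vertices have odd degree: {1, 2, 3, 4, 5, 6, 7, 8}; Eulerian circuit requires 0)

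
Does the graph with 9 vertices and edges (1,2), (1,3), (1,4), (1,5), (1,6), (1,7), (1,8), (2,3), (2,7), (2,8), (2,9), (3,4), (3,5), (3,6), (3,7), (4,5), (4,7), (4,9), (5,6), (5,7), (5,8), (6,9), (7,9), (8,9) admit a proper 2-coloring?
No (odd cycle of length 3: 2 -> 1 -> 3 -> 2)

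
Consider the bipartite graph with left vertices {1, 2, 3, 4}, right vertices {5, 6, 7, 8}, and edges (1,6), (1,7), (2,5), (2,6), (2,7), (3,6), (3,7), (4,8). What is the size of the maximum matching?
4 (matching: (1,7), (2,5), (3,6), (4,8); upper bound min(|L|,|R|) = min(4,4) = 4)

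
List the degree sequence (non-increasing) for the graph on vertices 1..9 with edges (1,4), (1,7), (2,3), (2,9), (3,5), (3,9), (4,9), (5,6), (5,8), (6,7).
[3, 3, 3, 2, 2, 2, 2, 2, 1] (degrees: deg(1)=2, deg(2)=2, deg(3)=3, deg(4)=2, deg(5)=3, deg(6)=2, deg(7)=2, deg(8)=1, deg(9)=3)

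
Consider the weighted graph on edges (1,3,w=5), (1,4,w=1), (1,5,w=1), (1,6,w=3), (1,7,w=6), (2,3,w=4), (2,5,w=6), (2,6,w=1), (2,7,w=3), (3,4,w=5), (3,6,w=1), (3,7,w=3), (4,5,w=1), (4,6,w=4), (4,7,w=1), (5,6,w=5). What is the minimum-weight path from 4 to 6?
4 (path: 4 -> 6; weights 4 = 4)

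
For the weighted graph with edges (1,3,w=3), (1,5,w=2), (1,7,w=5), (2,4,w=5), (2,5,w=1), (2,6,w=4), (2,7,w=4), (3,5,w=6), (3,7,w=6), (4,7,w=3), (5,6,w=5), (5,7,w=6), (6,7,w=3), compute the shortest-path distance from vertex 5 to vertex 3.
5 (path: 5 -> 1 -> 3; weights 2 + 3 = 5)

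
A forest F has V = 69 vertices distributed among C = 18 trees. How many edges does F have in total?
51 (Each of the 18 component trees on V_i vertices has V_i - 1 edges; summing gives V - C = 69 - 18 = 51)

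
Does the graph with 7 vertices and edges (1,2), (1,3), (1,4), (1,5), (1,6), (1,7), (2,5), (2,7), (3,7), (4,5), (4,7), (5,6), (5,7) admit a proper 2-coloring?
No (odd cycle of length 3: 5 -> 1 -> 4 -> 5)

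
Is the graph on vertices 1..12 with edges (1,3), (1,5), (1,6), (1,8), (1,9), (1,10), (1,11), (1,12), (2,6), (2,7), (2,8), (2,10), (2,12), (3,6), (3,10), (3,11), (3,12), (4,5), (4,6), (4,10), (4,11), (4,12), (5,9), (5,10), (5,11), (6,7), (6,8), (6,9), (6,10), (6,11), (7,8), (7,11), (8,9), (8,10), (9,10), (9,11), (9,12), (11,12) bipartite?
No (odd cycle of length 3: 11 -> 1 -> 6 -> 11)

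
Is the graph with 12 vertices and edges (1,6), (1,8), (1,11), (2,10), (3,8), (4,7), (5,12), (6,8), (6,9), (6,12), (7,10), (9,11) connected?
No, it has 2 components: {1, 3, 5, 6, 8, 9, 11, 12}, {2, 4, 7, 10}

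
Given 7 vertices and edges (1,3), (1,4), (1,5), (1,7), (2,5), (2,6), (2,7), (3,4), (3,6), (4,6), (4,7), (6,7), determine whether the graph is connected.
Yes (BFS from 1 visits [1, 3, 4, 5, 7, 6, 2] — all 7 vertices reached)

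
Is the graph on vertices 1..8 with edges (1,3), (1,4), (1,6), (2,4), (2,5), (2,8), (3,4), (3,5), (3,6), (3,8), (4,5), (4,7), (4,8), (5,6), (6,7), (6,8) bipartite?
No (odd cycle of length 3: 3 -> 1 -> 6 -> 3)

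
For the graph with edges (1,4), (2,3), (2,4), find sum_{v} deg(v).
6 (handshake: sum of degrees = 2|E| = 2 x 3 = 6)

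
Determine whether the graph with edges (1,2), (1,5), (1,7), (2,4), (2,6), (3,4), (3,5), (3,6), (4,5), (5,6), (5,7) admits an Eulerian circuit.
No (6 vertices have odd degree: {1, 2, 3, 4, 5, 6}; Eulerian circuit requires 0)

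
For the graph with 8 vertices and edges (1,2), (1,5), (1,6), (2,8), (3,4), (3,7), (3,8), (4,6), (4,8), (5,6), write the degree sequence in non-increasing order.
[3, 3, 3, 3, 3, 2, 2, 1] (degrees: deg(1)=3, deg(2)=2, deg(3)=3, deg(4)=3, deg(5)=2, deg(6)=3, deg(7)=1, deg(8)=3)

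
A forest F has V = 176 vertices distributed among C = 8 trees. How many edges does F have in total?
168 (Each of the 8 component trees on V_i vertices has V_i - 1 edges; summing gives V - C = 176 - 8 = 168)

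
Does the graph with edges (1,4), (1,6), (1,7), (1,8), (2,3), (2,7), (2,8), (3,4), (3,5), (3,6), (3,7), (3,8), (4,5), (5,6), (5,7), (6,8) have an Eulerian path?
Yes (the graph is connected and exactly 2 vertices have odd degree: {2, 4}; any Eulerian path must start and end at those)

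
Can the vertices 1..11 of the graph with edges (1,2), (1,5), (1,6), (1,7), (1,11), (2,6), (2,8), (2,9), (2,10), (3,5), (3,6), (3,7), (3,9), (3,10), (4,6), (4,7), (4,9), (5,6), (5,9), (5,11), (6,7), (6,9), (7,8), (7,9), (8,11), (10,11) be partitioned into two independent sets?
No (odd cycle of length 3: 5 -> 1 -> 6 -> 5)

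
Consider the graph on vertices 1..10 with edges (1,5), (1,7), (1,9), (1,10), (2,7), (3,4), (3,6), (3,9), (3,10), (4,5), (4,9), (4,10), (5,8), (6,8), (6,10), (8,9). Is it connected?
Yes (BFS from 1 visits [1, 5, 7, 9, 10, 4, 8, 2, 3, 6] — all 10 vertices reached)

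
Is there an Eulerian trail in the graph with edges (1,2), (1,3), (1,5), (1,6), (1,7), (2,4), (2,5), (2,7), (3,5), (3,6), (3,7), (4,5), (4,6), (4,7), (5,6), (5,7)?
Yes (the graph is connected and exactly 2 vertices have odd degree: {1, 7}; any Eulerian path must start and end at those)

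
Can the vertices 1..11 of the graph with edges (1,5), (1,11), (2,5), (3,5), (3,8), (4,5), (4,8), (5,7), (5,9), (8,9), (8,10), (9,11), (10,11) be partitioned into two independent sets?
Yes. Partition: {1, 2, 3, 4, 6, 7, 9, 10}, {5, 8, 11}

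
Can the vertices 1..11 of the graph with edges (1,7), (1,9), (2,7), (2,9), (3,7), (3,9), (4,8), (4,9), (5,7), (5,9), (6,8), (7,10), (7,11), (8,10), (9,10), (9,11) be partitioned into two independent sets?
Yes. Partition: {1, 2, 3, 4, 5, 6, 10, 11}, {7, 8, 9}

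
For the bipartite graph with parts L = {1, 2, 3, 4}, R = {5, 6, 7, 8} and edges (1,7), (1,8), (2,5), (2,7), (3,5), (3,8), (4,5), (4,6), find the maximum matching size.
4 (matching: (1,8), (2,7), (3,5), (4,6); upper bound min(|L|,|R|) = min(4,4) = 4)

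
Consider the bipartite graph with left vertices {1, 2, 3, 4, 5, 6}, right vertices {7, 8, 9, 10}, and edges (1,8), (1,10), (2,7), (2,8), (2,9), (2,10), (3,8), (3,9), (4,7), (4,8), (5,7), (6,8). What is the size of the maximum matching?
4 (matching: (1,10), (2,9), (3,8), (4,7); upper bound min(|L|,|R|) = min(6,4) = 4)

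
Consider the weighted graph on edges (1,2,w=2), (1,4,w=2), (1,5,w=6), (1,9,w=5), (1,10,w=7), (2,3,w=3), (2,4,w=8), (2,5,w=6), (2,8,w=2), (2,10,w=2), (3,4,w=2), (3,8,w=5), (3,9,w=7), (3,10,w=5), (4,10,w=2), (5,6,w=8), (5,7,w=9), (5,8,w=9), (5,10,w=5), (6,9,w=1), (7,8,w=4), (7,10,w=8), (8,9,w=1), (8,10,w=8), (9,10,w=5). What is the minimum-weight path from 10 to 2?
2 (path: 10 -> 2; weights 2 = 2)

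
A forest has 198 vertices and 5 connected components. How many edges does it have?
193 (Each of the 5 component trees on V_i vertices has V_i - 1 edges; summing gives V - C = 198 - 5 = 193)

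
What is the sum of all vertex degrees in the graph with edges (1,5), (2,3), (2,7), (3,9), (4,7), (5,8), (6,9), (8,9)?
16 (handshake: sum of degrees = 2|E| = 2 x 8 = 16)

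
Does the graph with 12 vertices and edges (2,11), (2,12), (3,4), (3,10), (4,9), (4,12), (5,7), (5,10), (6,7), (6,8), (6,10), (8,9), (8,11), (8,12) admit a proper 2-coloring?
Yes. Partition: {1, 2, 4, 7, 8, 10}, {3, 5, 6, 9, 11, 12}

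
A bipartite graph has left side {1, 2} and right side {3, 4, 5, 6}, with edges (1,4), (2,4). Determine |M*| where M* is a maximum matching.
1 (matching: (1,4); upper bound min(|L|,|R|) = min(2,4) = 2)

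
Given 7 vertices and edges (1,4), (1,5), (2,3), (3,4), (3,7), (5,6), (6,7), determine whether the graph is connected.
Yes (BFS from 1 visits [1, 4, 5, 3, 6, 2, 7] — all 7 vertices reached)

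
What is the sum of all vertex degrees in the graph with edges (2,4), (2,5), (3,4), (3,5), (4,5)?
10 (handshake: sum of degrees = 2|E| = 2 x 5 = 10)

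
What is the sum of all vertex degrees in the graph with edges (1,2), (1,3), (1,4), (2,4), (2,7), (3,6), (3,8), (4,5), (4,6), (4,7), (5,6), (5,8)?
24 (handshake: sum of degrees = 2|E| = 2 x 12 = 24)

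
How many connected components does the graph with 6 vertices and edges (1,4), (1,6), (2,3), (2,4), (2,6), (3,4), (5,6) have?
1 (components: {1, 2, 3, 4, 5, 6})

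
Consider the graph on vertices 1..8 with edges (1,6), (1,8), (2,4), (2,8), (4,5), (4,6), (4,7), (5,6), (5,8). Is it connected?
No, it has 2 components: {1, 2, 4, 5, 6, 7, 8}, {3}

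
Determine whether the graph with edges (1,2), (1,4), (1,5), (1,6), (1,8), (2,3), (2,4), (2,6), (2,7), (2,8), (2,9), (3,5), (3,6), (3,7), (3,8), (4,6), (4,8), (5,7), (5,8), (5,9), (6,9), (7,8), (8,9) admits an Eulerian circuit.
No (6 vertices have odd degree: {1, 2, 3, 5, 6, 8}; Eulerian circuit requires 0)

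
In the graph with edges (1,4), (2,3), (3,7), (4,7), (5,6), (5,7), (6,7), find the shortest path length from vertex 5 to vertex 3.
2 (path: 5 -> 7 -> 3, 2 edges)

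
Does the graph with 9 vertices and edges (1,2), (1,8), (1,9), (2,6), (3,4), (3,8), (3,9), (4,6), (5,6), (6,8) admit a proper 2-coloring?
Yes. Partition: {1, 3, 6, 7}, {2, 4, 5, 8, 9}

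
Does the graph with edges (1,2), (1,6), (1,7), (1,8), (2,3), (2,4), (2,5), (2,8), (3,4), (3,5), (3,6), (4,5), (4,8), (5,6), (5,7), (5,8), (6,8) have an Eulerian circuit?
No (2 vertices have odd degree: {2, 8}; Eulerian circuit requires 0)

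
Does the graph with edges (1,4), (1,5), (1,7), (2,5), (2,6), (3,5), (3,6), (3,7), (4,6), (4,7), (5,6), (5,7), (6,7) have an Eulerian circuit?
No (6 vertices have odd degree: {1, 3, 4, 5, 6, 7}; Eulerian circuit requires 0)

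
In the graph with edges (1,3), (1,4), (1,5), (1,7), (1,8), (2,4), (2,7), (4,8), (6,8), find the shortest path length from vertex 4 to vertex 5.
2 (path: 4 -> 1 -> 5, 2 edges)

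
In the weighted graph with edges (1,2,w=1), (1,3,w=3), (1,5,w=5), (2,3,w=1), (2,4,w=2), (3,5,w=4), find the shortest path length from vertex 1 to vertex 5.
5 (path: 1 -> 5; weights 5 = 5)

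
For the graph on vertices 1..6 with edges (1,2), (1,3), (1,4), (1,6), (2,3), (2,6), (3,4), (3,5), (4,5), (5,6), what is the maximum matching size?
3 (matching: (1,3), (2,6), (4,5); upper bound floor(n/2) = floor(6/2) = 3)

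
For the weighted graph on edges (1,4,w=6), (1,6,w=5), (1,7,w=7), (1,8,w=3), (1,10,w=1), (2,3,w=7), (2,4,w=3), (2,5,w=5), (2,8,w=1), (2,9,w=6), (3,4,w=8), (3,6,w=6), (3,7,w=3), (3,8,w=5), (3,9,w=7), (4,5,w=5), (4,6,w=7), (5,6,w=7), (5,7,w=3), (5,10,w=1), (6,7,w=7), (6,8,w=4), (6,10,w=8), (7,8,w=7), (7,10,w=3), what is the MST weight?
25 (MST edges: (1,8,w=3), (1,10,w=1), (2,4,w=3), (2,8,w=1), (2,9,w=6), (3,7,w=3), (5,7,w=3), (5,10,w=1), (6,8,w=4); sum of weights 3 + 1 + 3 + 1 + 6 + 3 + 3 + 1 + 4 = 25)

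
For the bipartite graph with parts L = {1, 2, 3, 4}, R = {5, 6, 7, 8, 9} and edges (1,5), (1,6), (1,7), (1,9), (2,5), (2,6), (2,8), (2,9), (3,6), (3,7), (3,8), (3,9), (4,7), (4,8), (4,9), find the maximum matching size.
4 (matching: (1,9), (2,8), (3,6), (4,7); upper bound min(|L|,|R|) = min(4,5) = 4)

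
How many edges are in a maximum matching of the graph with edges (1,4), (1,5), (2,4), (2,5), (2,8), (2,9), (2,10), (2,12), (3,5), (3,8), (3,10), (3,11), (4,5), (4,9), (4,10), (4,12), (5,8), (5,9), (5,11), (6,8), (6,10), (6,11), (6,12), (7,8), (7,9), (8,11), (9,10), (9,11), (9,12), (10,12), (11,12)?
6 (matching: (1,5), (2,10), (3,11), (4,12), (6,8), (7,9); upper bound floor(n/2) = floor(12/2) = 6)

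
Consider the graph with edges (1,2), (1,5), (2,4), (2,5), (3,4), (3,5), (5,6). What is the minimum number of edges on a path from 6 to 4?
3 (path: 6 -> 5 -> 2 -> 4, 3 edges)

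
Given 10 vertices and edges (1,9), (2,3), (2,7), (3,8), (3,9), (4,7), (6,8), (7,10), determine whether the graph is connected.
No, it has 2 components: {1, 2, 3, 4, 6, 7, 8, 9, 10}, {5}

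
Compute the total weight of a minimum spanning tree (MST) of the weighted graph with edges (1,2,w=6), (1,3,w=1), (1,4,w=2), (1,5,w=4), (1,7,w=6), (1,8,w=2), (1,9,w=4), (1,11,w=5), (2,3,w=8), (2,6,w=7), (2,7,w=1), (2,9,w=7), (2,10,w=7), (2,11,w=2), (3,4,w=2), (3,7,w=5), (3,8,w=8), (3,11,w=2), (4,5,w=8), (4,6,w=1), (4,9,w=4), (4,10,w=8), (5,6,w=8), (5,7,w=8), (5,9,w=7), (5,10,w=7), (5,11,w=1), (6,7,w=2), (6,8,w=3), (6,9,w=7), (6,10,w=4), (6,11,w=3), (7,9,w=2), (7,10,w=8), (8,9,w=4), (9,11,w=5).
18 (MST edges: (1,3,w=1), (1,4,w=2), (1,8,w=2), (2,7,w=1), (2,11,w=2), (3,11,w=2), (4,6,w=1), (5,11,w=1), (6,10,w=4), (7,9,w=2); sum of weights 1 + 2 + 2 + 1 + 2 + 2 + 1 + 1 + 4 + 2 = 18)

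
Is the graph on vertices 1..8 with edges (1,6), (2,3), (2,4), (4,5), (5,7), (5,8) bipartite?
Yes. Partition: {1, 2, 5}, {3, 4, 6, 7, 8}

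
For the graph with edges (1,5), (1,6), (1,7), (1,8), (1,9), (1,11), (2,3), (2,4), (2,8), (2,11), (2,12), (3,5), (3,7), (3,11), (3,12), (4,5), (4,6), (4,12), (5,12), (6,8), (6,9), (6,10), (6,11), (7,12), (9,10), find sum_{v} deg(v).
50 (handshake: sum of degrees = 2|E| = 2 x 25 = 50)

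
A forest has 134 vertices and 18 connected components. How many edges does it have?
116 (Each of the 18 component trees on V_i vertices has V_i - 1 edges; summing gives V - C = 134 - 18 = 116)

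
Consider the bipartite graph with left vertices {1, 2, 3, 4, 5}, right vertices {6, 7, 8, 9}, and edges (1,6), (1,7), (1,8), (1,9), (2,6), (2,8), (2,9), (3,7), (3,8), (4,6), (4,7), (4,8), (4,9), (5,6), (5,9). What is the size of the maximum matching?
4 (matching: (1,9), (2,8), (3,7), (4,6); upper bound min(|L|,|R|) = min(5,4) = 4)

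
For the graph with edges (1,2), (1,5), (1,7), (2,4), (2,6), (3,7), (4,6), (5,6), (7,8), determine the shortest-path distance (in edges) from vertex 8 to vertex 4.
4 (path: 8 -> 7 -> 1 -> 2 -> 4, 4 edges)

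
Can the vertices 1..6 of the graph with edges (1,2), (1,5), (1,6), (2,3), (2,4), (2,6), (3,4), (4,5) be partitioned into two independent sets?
No (odd cycle of length 3: 6 -> 1 -> 2 -> 6)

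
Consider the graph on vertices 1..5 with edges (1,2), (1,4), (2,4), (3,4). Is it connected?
No, it has 2 components: {1, 2, 3, 4}, {5}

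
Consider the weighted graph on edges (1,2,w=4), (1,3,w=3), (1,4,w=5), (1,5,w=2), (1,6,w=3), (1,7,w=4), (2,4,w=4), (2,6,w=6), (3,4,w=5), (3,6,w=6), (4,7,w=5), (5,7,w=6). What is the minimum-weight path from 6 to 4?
8 (path: 6 -> 1 -> 4; weights 3 + 5 = 8)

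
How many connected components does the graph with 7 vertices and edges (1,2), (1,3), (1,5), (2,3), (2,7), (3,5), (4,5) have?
2 (components: {1, 2, 3, 4, 5, 7}, {6})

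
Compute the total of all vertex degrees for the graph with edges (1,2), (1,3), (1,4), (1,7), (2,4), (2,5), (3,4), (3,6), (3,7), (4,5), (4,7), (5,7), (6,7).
26 (handshake: sum of degrees = 2|E| = 2 x 13 = 26)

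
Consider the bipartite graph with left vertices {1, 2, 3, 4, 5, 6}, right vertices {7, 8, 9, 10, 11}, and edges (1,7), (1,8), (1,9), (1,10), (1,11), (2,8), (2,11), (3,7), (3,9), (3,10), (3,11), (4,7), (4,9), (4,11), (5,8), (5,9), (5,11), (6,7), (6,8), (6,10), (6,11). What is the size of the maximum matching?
5 (matching: (1,11), (2,8), (3,10), (4,9), (6,7); upper bound min(|L|,|R|) = min(6,5) = 5)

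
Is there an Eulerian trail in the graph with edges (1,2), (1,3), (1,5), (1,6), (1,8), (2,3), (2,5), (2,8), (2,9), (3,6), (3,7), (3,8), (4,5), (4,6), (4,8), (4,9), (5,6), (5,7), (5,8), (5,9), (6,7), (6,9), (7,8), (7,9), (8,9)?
No (6 vertices have odd degree: {1, 2, 3, 5, 7, 8}; Eulerian path requires 0 or 2)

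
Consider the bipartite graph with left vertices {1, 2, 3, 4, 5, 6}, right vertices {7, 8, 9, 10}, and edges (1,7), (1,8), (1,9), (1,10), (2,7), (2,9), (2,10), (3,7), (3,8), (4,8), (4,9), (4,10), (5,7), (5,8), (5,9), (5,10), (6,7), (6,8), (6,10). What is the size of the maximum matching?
4 (matching: (1,10), (2,9), (3,8), (5,7); upper bound min(|L|,|R|) = min(6,4) = 4)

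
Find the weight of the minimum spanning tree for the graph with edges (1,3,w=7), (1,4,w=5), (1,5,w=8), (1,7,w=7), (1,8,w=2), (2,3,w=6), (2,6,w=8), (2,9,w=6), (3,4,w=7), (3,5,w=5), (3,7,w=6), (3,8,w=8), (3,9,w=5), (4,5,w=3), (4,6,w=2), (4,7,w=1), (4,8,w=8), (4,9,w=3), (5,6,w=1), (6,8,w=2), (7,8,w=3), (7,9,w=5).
22 (MST edges: (1,8,w=2), (2,9,w=6), (3,5,w=5), (4,6,w=2), (4,7,w=1), (4,9,w=3), (5,6,w=1), (6,8,w=2); sum of weights 2 + 6 + 5 + 2 + 1 + 3 + 1 + 2 = 22)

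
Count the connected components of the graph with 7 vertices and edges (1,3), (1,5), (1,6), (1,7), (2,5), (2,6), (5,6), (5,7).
2 (components: {1, 2, 3, 5, 6, 7}, {4})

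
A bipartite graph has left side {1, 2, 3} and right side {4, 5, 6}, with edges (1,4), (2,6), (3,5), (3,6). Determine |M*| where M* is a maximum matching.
3 (matching: (1,4), (2,6), (3,5); upper bound min(|L|,|R|) = min(3,3) = 3)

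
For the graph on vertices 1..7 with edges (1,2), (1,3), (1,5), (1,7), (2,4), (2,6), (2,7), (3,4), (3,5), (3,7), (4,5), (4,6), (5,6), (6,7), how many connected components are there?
1 (components: {1, 2, 3, 4, 5, 6, 7})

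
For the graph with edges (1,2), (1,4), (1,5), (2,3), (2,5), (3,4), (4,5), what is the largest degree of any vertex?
3 (attained at vertices 1, 2, 4, 5)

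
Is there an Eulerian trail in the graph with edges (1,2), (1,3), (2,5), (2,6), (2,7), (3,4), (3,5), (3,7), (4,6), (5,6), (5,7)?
Yes (the graph is connected and exactly 2 vertices have odd degree: {6, 7}; any Eulerian path must start and end at those)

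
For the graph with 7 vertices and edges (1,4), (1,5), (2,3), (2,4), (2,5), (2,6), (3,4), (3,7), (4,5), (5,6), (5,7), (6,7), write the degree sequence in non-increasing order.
[5, 4, 4, 3, 3, 3, 2] (degrees: deg(1)=2, deg(2)=4, deg(3)=3, deg(4)=4, deg(5)=5, deg(6)=3, deg(7)=3)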